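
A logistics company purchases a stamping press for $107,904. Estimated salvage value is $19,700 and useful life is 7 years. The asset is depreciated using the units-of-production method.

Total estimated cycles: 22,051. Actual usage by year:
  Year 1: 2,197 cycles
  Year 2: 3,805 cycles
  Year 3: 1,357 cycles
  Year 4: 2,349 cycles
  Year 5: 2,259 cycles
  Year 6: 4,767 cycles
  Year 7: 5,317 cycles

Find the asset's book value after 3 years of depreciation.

Depreciable base = $107,904 − $19,700 = $88,204.
Rate = $88,204 / 22,051 cycles = $4 per cycle.
Year 1: 2,197 × $4 = $8,788. Book value $99,116.
Year 2: 3,805 × $4 = $15,220. Book value $83,896.
Year 3: 1,357 × $4 = $5,428. Book value $78,468.

$78,468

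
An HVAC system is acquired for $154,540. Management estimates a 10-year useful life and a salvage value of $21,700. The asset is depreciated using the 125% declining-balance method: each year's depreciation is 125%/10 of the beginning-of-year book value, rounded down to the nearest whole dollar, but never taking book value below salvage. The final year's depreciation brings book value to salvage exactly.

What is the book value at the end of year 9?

$46,466

Depreciable base = $154,540 − $21,700 = $132,840.
Year 1: ⌊$154,540 × 125%/10⌋ = $19,317. Book value $135,223.
Year 2: ⌊$135,223 × 125%/10⌋ = $16,902. Book value $118,321.
Year 3: ⌊$118,321 × 125%/10⌋ = $14,790. Book value $103,531.
Year 4: ⌊$103,531 × 125%/10⌋ = $12,941. Book value $90,590.
Year 5: ⌊$90,590 × 125%/10⌋ = $11,323. Book value $79,267.
Year 6: ⌊$79,267 × 125%/10⌋ = $9,908. Book value $69,359.
Year 7: ⌊$69,359 × 125%/10⌋ = $8,669. Book value $60,690.
Year 8: ⌊$60,690 × 125%/10⌋ = $7,586. Book value $53,104.
Year 9: ⌊$53,104 × 125%/10⌋ = $6,638. Book value $46,466.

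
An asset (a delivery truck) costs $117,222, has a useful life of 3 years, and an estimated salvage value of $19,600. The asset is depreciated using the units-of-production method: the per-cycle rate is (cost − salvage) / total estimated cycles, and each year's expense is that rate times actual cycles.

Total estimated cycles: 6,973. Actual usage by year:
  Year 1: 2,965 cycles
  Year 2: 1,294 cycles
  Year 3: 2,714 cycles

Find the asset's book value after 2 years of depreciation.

$57,596

Depreciable base = $117,222 − $19,600 = $97,622.
Rate = $97,622 / 6,973 cycles = $14 per cycle.
Year 1: 2,965 × $14 = $41,510. Book value $75,712.
Year 2: 1,294 × $14 = $18,116. Book value $57,596.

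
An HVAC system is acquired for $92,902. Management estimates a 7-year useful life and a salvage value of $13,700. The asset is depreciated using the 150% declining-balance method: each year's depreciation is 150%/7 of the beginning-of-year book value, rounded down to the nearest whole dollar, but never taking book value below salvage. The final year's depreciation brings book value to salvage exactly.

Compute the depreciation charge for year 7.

Depreciable base = $92,902 − $13,700 = $79,202.
Year 1: ⌊$92,902 × 150%/7⌋ = $19,907. Book value $72,995.
Year 2: ⌊$72,995 × 150%/7⌋ = $15,641. Book value $57,354.
Year 3: ⌊$57,354 × 150%/7⌋ = $12,290. Book value $45,064.
Year 4: ⌊$45,064 × 150%/7⌋ = $9,656. Book value $35,408.
Year 5: ⌊$35,408 × 150%/7⌋ = $7,587. Book value $27,821.
Year 6: ⌊$27,821 × 150%/7⌋ = $5,961. Book value $21,860.
Year 7 (final): $21,860 − $13,700 = $8,160. Book value $13,700.

$8,160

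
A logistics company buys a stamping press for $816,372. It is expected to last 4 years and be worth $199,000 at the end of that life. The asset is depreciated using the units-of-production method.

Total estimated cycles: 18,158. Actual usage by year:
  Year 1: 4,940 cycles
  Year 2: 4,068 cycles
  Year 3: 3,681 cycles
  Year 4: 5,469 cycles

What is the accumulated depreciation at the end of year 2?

Depreciable base = $816,372 − $199,000 = $617,372.
Rate = $617,372 / 18,158 cycles = $34 per cycle.
Year 1: 4,940 × $34 = $167,960. Book value $648,412.
Year 2: 4,068 × $34 = $138,312. Book value $510,100.
Accumulated through year 2 = $816,372 − $510,100 = $306,272.

$306,272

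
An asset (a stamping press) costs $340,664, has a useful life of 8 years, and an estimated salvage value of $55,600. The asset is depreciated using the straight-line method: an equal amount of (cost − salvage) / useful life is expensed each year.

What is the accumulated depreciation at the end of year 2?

$71,266

Depreciable base = $340,664 − $55,600 = $285,064.
Annual expense = $285,064 / 8 = $35,633.
End of year 1: book value $305,031.
End of year 2: book value $269,398.
Accumulated through year 2 = $340,664 − $269,398 = $71,266.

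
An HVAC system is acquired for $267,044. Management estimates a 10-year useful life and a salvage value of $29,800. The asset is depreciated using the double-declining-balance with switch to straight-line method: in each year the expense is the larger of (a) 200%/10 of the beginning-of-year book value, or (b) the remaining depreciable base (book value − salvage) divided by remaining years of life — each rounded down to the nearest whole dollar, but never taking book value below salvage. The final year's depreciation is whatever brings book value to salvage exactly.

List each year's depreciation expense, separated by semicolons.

Depreciable base = $267,044 − $29,800 = $237,244.
Year 1: DB = ⌊$267,044 × 200%/10⌋ = $53,408; SL = ⌊$237,244/10⌋ = $23,724 → take DB $53,408. Book value $213,636.
Year 2: DB = ⌊$213,636 × 200%/10⌋ = $42,727; SL = ⌊$183,836/9⌋ = $20,426 → take DB $42,727. Book value $170,909.
Year 3: DB = ⌊$170,909 × 200%/10⌋ = $34,181; SL = ⌊$141,109/8⌋ = $17,638 → take DB $34,181. Book value $136,728.
Year 4: DB = ⌊$136,728 × 200%/10⌋ = $27,345; SL = ⌊$106,928/7⌋ = $15,275 → take DB $27,345. Book value $109,383.
Year 5: DB = ⌊$109,383 × 200%/10⌋ = $21,876; SL = ⌊$79,583/6⌋ = $13,263 → take DB $21,876. Book value $87,507.
Year 6: DB = ⌊$87,507 × 200%/10⌋ = $17,501; SL = ⌊$57,707/5⌋ = $11,541 → take DB $17,501. Book value $70,006.
Year 7: DB = ⌊$70,006 × 200%/10⌋ = $14,001; SL = ⌊$40,206/4⌋ = $10,051 → take DB $14,001. Book value $56,005.
Year 8: DB = ⌊$56,005 × 200%/10⌋ = $11,201; SL = ⌊$26,205/3⌋ = $8,735 → take DB $11,201. Book value $44,804.
Year 9: DB = ⌊$44,804 × 200%/10⌋ = $8,960; SL = ⌊$15,004/2⌋ = $7,502 → take DB $8,960. Book value $35,844.
Year 10 (final): $35,844 − $29,800 = $6,044. Book value $29,800.

$53,408; $42,727; $34,181; $27,345; $21,876; $17,501; $14,001; $11,201; $8,960; $6,044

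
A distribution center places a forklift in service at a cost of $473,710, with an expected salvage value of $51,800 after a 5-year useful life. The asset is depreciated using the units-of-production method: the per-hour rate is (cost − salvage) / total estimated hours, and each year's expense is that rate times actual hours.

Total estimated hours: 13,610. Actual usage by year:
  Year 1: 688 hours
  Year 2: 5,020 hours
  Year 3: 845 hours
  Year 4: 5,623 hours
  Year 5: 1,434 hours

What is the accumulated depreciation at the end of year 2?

$176,948

Depreciable base = $473,710 − $51,800 = $421,910.
Rate = $421,910 / 13,610 hours = $31 per hour.
Year 1: 688 × $31 = $21,328. Book value $452,382.
Year 2: 5,020 × $31 = $155,620. Book value $296,762.
Accumulated through year 2 = $473,710 − $296,762 = $176,948.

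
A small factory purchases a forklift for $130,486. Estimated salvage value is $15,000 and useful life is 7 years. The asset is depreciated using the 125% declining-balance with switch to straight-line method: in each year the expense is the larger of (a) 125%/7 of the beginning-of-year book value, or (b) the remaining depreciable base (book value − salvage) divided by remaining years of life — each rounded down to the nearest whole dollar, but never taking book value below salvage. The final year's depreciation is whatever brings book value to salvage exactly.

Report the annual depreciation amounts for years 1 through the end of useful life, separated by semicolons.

$23,301; $19,140; $15,722; $14,330; $14,331; $14,331; $14,331

Depreciable base = $130,486 − $15,000 = $115,486.
Year 1: DB = ⌊$130,486 × 125%/7⌋ = $23,301; SL = ⌊$115,486/7⌋ = $16,498 → take DB $23,301. Book value $107,185.
Year 2: DB = ⌊$107,185 × 125%/7⌋ = $19,140; SL = ⌊$92,185/6⌋ = $15,364 → take DB $19,140. Book value $88,045.
Year 3: DB = ⌊$88,045 × 125%/7⌋ = $15,722; SL = ⌊$73,045/5⌋ = $14,609 → take DB $15,722. Book value $72,323.
Year 4: DB = ⌊$72,323 × 125%/7⌋ = $12,914; SL = ⌊$57,323/4⌋ = $14,330 → take SL $14,330. Book value $57,993.
Year 5: DB = ⌊$57,993 × 125%/7⌋ = $10,355; SL = ⌊$42,993/3⌋ = $14,331 → take SL $14,331. Book value $43,662.
Year 6: DB = ⌊$43,662 × 125%/7⌋ = $7,796; SL = ⌊$28,662/2⌋ = $14,331 → take SL $14,331. Book value $29,331.
Year 7 (final): $29,331 − $15,000 = $14,331. Book value $15,000.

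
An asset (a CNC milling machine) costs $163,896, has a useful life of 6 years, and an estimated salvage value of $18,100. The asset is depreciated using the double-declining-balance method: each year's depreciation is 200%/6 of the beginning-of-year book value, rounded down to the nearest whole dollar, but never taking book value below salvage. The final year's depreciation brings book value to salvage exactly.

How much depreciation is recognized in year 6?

Depreciable base = $163,896 − $18,100 = $145,796.
Year 1: ⌊$163,896 × 200%/6⌋ = $54,632. Book value $109,264.
Year 2: ⌊$109,264 × 200%/6⌋ = $36,421. Book value $72,843.
Year 3: ⌊$72,843 × 200%/6⌋ = $24,281. Book value $48,562.
Year 4: ⌊$48,562 × 200%/6⌋ = $16,187. Book value $32,375.
Year 5: ⌊$32,375 × 200%/6⌋ = $10,791. Book value $21,584.
Year 6 (final): $21,584 − $18,100 = $3,484. Book value $18,100.

$3,484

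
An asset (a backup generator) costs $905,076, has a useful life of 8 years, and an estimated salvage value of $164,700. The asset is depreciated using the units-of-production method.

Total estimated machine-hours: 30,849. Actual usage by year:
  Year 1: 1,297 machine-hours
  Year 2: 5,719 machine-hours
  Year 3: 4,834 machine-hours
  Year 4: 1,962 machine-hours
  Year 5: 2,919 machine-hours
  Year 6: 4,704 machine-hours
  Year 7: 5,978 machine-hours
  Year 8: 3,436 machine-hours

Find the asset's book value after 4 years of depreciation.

$573,588

Depreciable base = $905,076 − $164,700 = $740,376.
Rate = $740,376 / 30,849 machine-hours = $24 per machine-hour.
Year 1: 1,297 × $24 = $31,128. Book value $873,948.
Year 2: 5,719 × $24 = $137,256. Book value $736,692.
Year 3: 4,834 × $24 = $116,016. Book value $620,676.
Year 4: 1,962 × $24 = $47,088. Book value $573,588.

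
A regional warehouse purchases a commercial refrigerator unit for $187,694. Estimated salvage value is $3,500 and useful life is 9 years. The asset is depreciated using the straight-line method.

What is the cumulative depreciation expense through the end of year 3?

$61,398

Depreciable base = $187,694 − $3,500 = $184,194.
Annual expense = $184,194 / 9 = $20,466.
End of year 1: book value $167,228.
End of year 2: book value $146,762.
End of year 3: book value $126,296.
Accumulated through year 3 = $187,694 − $126,296 = $61,398.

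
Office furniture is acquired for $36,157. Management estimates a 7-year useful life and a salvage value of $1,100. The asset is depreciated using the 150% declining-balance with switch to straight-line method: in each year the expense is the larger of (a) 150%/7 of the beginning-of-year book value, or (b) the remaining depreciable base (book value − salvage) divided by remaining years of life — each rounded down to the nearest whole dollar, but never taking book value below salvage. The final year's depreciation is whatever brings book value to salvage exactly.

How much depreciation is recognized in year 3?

Depreciable base = $36,157 − $1,100 = $35,057.
Year 1: DB = ⌊$36,157 × 150%/7⌋ = $7,747; SL = ⌊$35,057/7⌋ = $5,008 → take DB $7,747. Book value $28,410.
Year 2: DB = ⌊$28,410 × 150%/7⌋ = $6,087; SL = ⌊$27,310/6⌋ = $4,551 → take DB $6,087. Book value $22,323.
Year 3: DB = ⌊$22,323 × 150%/7⌋ = $4,783; SL = ⌊$21,223/5⌋ = $4,244 → take DB $4,783. Book value $17,540.

$4,783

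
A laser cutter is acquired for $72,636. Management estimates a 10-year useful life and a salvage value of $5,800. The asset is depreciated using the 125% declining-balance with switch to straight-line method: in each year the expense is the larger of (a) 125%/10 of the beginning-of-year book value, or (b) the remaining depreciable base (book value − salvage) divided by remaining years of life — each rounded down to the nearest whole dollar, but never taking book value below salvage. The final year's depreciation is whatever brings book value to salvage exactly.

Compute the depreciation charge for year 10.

$6,124

Depreciable base = $72,636 − $5,800 = $66,836.
Year 1: DB = ⌊$72,636 × 125%/10⌋ = $9,079; SL = ⌊$66,836/10⌋ = $6,683 → take DB $9,079. Book value $63,557.
Year 2: DB = ⌊$63,557 × 125%/10⌋ = $7,944; SL = ⌊$57,757/9⌋ = $6,417 → take DB $7,944. Book value $55,613.
Year 3: DB = ⌊$55,613 × 125%/10⌋ = $6,951; SL = ⌊$49,813/8⌋ = $6,226 → take DB $6,951. Book value $48,662.
Year 4: DB = ⌊$48,662 × 125%/10⌋ = $6,082; SL = ⌊$42,862/7⌋ = $6,123 → take SL $6,123. Book value $42,539.
Year 5: DB = ⌊$42,539 × 125%/10⌋ = $5,317; SL = ⌊$36,739/6⌋ = $6,123 → take SL $6,123. Book value $36,416.
Year 6: DB = ⌊$36,416 × 125%/10⌋ = $4,552; SL = ⌊$30,616/5⌋ = $6,123 → take SL $6,123. Book value $30,293.
Year 7: DB = ⌊$30,293 × 125%/10⌋ = $3,786; SL = ⌊$24,493/4⌋ = $6,123 → take SL $6,123. Book value $24,170.
Year 8: DB = ⌊$24,170 × 125%/10⌋ = $3,021; SL = ⌊$18,370/3⌋ = $6,123 → take SL $6,123. Book value $18,047.
Year 9: DB = ⌊$18,047 × 125%/10⌋ = $2,255; SL = ⌊$12,247/2⌋ = $6,123 → take SL $6,123. Book value $11,924.
Year 10 (final): $11,924 − $5,800 = $6,124. Book value $5,800.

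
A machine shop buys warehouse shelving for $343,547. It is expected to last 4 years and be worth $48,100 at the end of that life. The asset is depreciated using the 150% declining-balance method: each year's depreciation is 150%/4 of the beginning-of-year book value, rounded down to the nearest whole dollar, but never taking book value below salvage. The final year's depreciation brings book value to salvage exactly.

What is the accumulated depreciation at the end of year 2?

Depreciable base = $343,547 − $48,100 = $295,447.
Year 1: ⌊$343,547 × 150%/4⌋ = $128,830. Book value $214,717.
Year 2: ⌊$214,717 × 150%/4⌋ = $80,518. Book value $134,199.
Accumulated through year 2 = $343,547 − $134,199 = $209,348.

$209,348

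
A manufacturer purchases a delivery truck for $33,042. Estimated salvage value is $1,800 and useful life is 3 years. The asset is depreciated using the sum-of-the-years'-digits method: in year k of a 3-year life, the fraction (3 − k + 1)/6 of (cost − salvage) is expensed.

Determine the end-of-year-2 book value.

$7,007

Depreciable base = $33,042 − $1,800 = $31,242.
Sum of the years' digits = 3+2+1 = 6.
Year 1: $31,242 × 3/6 = $15,621. Book value $17,421.
Year 2: $31,242 × 2/6 = $10,414. Book value $7,007.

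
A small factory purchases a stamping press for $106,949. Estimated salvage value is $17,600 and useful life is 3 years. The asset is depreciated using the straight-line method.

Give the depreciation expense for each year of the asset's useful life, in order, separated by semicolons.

Depreciable base = $106,949 − $17,600 = $89,349.
Annual expense = $89,349 / 3 = $29,783.
End of year 1: book value $77,166.
End of year 2: book value $47,383.
End of year 3: book value $17,600.

$29,783; $29,783; $29,783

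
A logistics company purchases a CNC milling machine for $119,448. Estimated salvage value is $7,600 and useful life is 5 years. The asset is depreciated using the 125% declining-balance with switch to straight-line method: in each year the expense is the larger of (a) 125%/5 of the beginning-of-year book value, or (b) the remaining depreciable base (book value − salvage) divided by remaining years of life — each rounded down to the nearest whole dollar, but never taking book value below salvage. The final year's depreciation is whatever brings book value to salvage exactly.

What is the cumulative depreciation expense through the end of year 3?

$72,121

Depreciable base = $119,448 − $7,600 = $111,848.
Year 1: DB = ⌊$119,448 × 125%/5⌋ = $29,862; SL = ⌊$111,848/5⌋ = $22,369 → take DB $29,862. Book value $89,586.
Year 2: DB = ⌊$89,586 × 125%/5⌋ = $22,396; SL = ⌊$81,986/4⌋ = $20,496 → take DB $22,396. Book value $67,190.
Year 3: DB = ⌊$67,190 × 125%/5⌋ = $16,797; SL = ⌊$59,590/3⌋ = $19,863 → take SL $19,863. Book value $47,327.
Accumulated through year 3 = $119,448 − $47,327 = $72,121.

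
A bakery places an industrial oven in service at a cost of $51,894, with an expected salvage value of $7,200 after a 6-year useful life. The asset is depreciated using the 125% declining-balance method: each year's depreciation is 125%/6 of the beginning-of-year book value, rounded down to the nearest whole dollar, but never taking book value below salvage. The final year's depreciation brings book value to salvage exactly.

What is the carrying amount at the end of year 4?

Depreciable base = $51,894 − $7,200 = $44,694.
Year 1: ⌊$51,894 × 125%/6⌋ = $10,811. Book value $41,083.
Year 2: ⌊$41,083 × 125%/6⌋ = $8,558. Book value $32,525.
Year 3: ⌊$32,525 × 125%/6⌋ = $6,776. Book value $25,749.
Year 4: ⌊$25,749 × 125%/6⌋ = $5,364. Book value $20,385.

$20,385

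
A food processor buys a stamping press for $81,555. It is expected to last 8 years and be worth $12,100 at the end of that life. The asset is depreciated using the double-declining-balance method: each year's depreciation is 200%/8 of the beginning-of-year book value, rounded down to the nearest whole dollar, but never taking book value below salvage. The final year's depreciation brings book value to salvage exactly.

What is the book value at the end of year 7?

Depreciable base = $81,555 − $12,100 = $69,455.
Year 1: ⌊$81,555 × 200%/8⌋ = $20,388. Book value $61,167.
Year 2: ⌊$61,167 × 200%/8⌋ = $15,291. Book value $45,876.
Year 3: ⌊$45,876 × 200%/8⌋ = $11,469. Book value $34,407.
Year 4: ⌊$34,407 × 200%/8⌋ = $8,601. Book value $25,806.
Year 5: ⌊$25,806 × 200%/8⌋ = $6,451. Book value $19,355.
Year 6: ⌊$19,355 × 200%/8⌋ = $4,838. Book value $14,517.
Year 7: ⌊$14,517 × 200%/8⌋ = $3,629, capped at $2,417. Book value $12,100.

$12,100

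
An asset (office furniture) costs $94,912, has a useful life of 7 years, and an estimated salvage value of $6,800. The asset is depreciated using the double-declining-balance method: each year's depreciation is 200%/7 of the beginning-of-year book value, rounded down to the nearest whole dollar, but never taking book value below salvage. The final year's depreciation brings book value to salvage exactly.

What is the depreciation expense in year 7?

$5,807

Depreciable base = $94,912 − $6,800 = $88,112.
Year 1: ⌊$94,912 × 200%/7⌋ = $27,117. Book value $67,795.
Year 2: ⌊$67,795 × 200%/7⌋ = $19,370. Book value $48,425.
Year 3: ⌊$48,425 × 200%/7⌋ = $13,835. Book value $34,590.
Year 4: ⌊$34,590 × 200%/7⌋ = $9,882. Book value $24,708.
Year 5: ⌊$24,708 × 200%/7⌋ = $7,059. Book value $17,649.
Year 6: ⌊$17,649 × 200%/7⌋ = $5,042. Book value $12,607.
Year 7 (final): $12,607 − $6,800 = $5,807. Book value $6,800.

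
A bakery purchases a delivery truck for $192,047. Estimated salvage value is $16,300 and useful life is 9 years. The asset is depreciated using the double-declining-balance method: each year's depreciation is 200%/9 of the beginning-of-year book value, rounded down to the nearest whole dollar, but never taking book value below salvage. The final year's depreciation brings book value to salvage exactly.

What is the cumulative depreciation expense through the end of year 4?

Depreciable base = $192,047 − $16,300 = $175,747.
Year 1: ⌊$192,047 × 200%/9⌋ = $42,677. Book value $149,370.
Year 2: ⌊$149,370 × 200%/9⌋ = $33,193. Book value $116,177.
Year 3: ⌊$116,177 × 200%/9⌋ = $25,817. Book value $90,360.
Year 4: ⌊$90,360 × 200%/9⌋ = $20,080. Book value $70,280.
Accumulated through year 4 = $192,047 − $70,280 = $121,767.

$121,767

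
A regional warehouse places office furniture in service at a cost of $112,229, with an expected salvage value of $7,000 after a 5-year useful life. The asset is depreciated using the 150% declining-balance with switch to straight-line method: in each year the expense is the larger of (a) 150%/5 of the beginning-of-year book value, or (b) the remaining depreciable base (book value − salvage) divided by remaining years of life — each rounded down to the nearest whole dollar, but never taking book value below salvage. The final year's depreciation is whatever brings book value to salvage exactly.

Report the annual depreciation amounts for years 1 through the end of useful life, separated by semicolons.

$33,668; $23,568; $16,497; $15,748; $15,748

Depreciable base = $112,229 − $7,000 = $105,229.
Year 1: DB = ⌊$112,229 × 150%/5⌋ = $33,668; SL = ⌊$105,229/5⌋ = $21,045 → take DB $33,668. Book value $78,561.
Year 2: DB = ⌊$78,561 × 150%/5⌋ = $23,568; SL = ⌊$71,561/4⌋ = $17,890 → take DB $23,568. Book value $54,993.
Year 3: DB = ⌊$54,993 × 150%/5⌋ = $16,497; SL = ⌊$47,993/3⌋ = $15,997 → take DB $16,497. Book value $38,496.
Year 4: DB = ⌊$38,496 × 150%/5⌋ = $11,548; SL = ⌊$31,496/2⌋ = $15,748 → take SL $15,748. Book value $22,748.
Year 5 (final): $22,748 − $7,000 = $15,748. Book value $7,000.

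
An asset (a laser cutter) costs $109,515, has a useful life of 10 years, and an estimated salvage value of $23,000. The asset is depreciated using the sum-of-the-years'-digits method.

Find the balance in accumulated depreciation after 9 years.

Depreciable base = $109,515 − $23,000 = $86,515.
Sum of the years' digits = 10+9+8+7+6+5+4+3+2+1 = 55.
Year 1: $86,515 × 10/55 = $15,730. Book value $93,785.
Year 2: $86,515 × 9/55 = $14,157. Book value $79,628.
Year 3: $86,515 × 8/55 = $12,584. Book value $67,044.
Year 4: $86,515 × 7/55 = $11,011. Book value $56,033.
Year 5: $86,515 × 6/55 = $9,438. Book value $46,595.
Year 6: $86,515 × 5/55 = $7,865. Book value $38,730.
Year 7: $86,515 × 4/55 = $6,292. Book value $32,438.
Year 8: $86,515 × 3/55 = $4,719. Book value $27,719.
Year 9: $86,515 × 2/55 = $3,146. Book value $24,573.
Accumulated through year 9 = $109,515 − $24,573 = $84,942.

$84,942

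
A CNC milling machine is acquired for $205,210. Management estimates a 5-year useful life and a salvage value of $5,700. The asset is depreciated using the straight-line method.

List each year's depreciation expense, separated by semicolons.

$39,902; $39,902; $39,902; $39,902; $39,902

Depreciable base = $205,210 − $5,700 = $199,510.
Annual expense = $199,510 / 5 = $39,902.
End of year 1: book value $165,308.
End of year 2: book value $125,406.
End of year 3: book value $85,504.
End of year 4: book value $45,602.
End of year 5: book value $5,700.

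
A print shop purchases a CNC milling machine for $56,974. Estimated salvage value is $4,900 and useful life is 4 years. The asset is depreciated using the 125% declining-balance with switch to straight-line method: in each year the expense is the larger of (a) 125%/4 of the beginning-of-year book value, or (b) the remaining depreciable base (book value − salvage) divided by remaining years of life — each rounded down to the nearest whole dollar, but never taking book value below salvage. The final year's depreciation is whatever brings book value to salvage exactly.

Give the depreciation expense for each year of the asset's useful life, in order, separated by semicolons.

$17,804; $12,240; $11,015; $11,015

Depreciable base = $56,974 − $4,900 = $52,074.
Year 1: DB = ⌊$56,974 × 125%/4⌋ = $17,804; SL = ⌊$52,074/4⌋ = $13,018 → take DB $17,804. Book value $39,170.
Year 2: DB = ⌊$39,170 × 125%/4⌋ = $12,240; SL = ⌊$34,270/3⌋ = $11,423 → take DB $12,240. Book value $26,930.
Year 3: DB = ⌊$26,930 × 125%/4⌋ = $8,415; SL = ⌊$22,030/2⌋ = $11,015 → take SL $11,015. Book value $15,915.
Year 4 (final): $15,915 − $4,900 = $11,015. Book value $4,900.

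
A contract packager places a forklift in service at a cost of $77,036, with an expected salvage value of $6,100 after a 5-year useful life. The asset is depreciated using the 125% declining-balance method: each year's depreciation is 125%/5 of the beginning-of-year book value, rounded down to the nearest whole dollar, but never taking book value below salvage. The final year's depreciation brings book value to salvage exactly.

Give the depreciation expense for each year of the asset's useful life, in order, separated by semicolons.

$19,259; $14,444; $10,833; $8,125; $18,275

Depreciable base = $77,036 − $6,100 = $70,936.
Year 1: ⌊$77,036 × 125%/5⌋ = $19,259. Book value $57,777.
Year 2: ⌊$57,777 × 125%/5⌋ = $14,444. Book value $43,333.
Year 3: ⌊$43,333 × 125%/5⌋ = $10,833. Book value $32,500.
Year 4: ⌊$32,500 × 125%/5⌋ = $8,125. Book value $24,375.
Year 5 (final): $24,375 − $6,100 = $18,275. Book value $6,100.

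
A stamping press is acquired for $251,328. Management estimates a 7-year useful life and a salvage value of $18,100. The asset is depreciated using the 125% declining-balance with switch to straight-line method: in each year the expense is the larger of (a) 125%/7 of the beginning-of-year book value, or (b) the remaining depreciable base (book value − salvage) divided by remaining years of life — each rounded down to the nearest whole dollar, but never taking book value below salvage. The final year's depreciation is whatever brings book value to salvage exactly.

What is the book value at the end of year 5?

Depreciable base = $251,328 − $18,100 = $233,228.
Year 1: DB = ⌊$251,328 × 125%/7⌋ = $44,880; SL = ⌊$233,228/7⌋ = $33,318 → take DB $44,880. Book value $206,448.
Year 2: DB = ⌊$206,448 × 125%/7⌋ = $36,865; SL = ⌊$188,348/6⌋ = $31,391 → take DB $36,865. Book value $169,583.
Year 3: DB = ⌊$169,583 × 125%/7⌋ = $30,282; SL = ⌊$151,483/5⌋ = $30,296 → take SL $30,296. Book value $139,287.
Year 4: DB = ⌊$139,287 × 125%/7⌋ = $24,872; SL = ⌊$121,187/4⌋ = $30,296 → take SL $30,296. Book value $108,991.
Year 5: DB = ⌊$108,991 × 125%/7⌋ = $19,462; SL = ⌊$90,891/3⌋ = $30,297 → take SL $30,297. Book value $78,694.

$78,694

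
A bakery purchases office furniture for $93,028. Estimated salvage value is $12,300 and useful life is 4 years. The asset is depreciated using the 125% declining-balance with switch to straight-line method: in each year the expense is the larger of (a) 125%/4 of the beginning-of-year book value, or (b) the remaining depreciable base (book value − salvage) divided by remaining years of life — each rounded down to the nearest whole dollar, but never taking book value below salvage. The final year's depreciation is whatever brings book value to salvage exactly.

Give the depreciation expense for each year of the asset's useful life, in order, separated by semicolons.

Depreciable base = $93,028 − $12,300 = $80,728.
Year 1: DB = ⌊$93,028 × 125%/4⌋ = $29,071; SL = ⌊$80,728/4⌋ = $20,182 → take DB $29,071. Book value $63,957.
Year 2: DB = ⌊$63,957 × 125%/4⌋ = $19,986; SL = ⌊$51,657/3⌋ = $17,219 → take DB $19,986. Book value $43,971.
Year 3: DB = ⌊$43,971 × 125%/4⌋ = $13,740; SL = ⌊$31,671/2⌋ = $15,835 → take SL $15,835. Book value $28,136.
Year 4 (final): $28,136 − $12,300 = $15,836. Book value $12,300.

$29,071; $19,986; $15,835; $15,836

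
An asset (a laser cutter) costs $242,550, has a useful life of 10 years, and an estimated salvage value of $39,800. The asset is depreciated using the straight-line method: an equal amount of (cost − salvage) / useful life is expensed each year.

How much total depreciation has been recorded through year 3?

Depreciable base = $242,550 − $39,800 = $202,750.
Annual expense = $202,750 / 10 = $20,275.
End of year 1: book value $222,275.
End of year 2: book value $202,000.
End of year 3: book value $181,725.
Accumulated through year 3 = $242,550 − $181,725 = $60,825.

$60,825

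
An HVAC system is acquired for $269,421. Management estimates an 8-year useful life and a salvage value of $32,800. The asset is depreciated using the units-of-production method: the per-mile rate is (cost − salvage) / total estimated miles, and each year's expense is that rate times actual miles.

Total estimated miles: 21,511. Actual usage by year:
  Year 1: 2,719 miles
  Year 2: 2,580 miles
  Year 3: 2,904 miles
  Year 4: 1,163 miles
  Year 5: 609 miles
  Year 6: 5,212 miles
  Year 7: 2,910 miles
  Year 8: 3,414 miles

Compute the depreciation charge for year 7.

$32,010

Depreciable base = $269,421 − $32,800 = $236,621.
Rate = $236,621 / 21,511 miles = $11 per mile.
Year 1: 2,719 × $11 = $29,909. Book value $239,512.
Year 2: 2,580 × $11 = $28,380. Book value $211,132.
Year 3: 2,904 × $11 = $31,944. Book value $179,188.
Year 4: 1,163 × $11 = $12,793. Book value $166,395.
Year 5: 609 × $11 = $6,699. Book value $159,696.
Year 6: 5,212 × $11 = $57,332. Book value $102,364.
Year 7: 2,910 × $11 = $32,010. Book value $70,354.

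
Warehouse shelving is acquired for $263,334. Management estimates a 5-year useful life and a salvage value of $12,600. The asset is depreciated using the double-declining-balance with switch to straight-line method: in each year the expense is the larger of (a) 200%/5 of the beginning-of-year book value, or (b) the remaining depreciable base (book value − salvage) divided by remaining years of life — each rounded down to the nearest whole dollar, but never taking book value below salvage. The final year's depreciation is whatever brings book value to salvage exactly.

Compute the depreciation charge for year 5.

Depreciable base = $263,334 − $12,600 = $250,734.
Year 1: DB = ⌊$263,334 × 200%/5⌋ = $105,333; SL = ⌊$250,734/5⌋ = $50,146 → take DB $105,333. Book value $158,001.
Year 2: DB = ⌊$158,001 × 200%/5⌋ = $63,200; SL = ⌊$145,401/4⌋ = $36,350 → take DB $63,200. Book value $94,801.
Year 3: DB = ⌊$94,801 × 200%/5⌋ = $37,920; SL = ⌊$82,201/3⌋ = $27,400 → take DB $37,920. Book value $56,881.
Year 4: DB = ⌊$56,881 × 200%/5⌋ = $22,752; SL = ⌊$44,281/2⌋ = $22,140 → take DB $22,752. Book value $34,129.
Year 5 (final): $34,129 − $12,600 = $21,529. Book value $12,600.

$21,529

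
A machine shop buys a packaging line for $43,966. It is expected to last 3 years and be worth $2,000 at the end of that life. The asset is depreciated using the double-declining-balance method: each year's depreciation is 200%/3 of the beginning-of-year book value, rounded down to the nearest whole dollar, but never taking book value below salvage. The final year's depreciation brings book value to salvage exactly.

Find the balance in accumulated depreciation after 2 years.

$39,080

Depreciable base = $43,966 − $2,000 = $41,966.
Year 1: ⌊$43,966 × 200%/3⌋ = $29,310. Book value $14,656.
Year 2: ⌊$14,656 × 200%/3⌋ = $9,770. Book value $4,886.
Accumulated through year 2 = $43,966 − $4,886 = $39,080.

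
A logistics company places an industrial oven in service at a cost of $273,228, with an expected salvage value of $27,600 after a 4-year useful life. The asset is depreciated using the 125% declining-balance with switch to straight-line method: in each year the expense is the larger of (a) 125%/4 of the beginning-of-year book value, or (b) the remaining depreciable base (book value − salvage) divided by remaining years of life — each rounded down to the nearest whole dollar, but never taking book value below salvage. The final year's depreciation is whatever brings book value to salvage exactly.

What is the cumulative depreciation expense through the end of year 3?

$194,856

Depreciable base = $273,228 − $27,600 = $245,628.
Year 1: DB = ⌊$273,228 × 125%/4⌋ = $85,383; SL = ⌊$245,628/4⌋ = $61,407 → take DB $85,383. Book value $187,845.
Year 2: DB = ⌊$187,845 × 125%/4⌋ = $58,701; SL = ⌊$160,245/3⌋ = $53,415 → take DB $58,701. Book value $129,144.
Year 3: DB = ⌊$129,144 × 125%/4⌋ = $40,357; SL = ⌊$101,544/2⌋ = $50,772 → take SL $50,772. Book value $78,372.
Accumulated through year 3 = $273,228 − $78,372 = $194,856.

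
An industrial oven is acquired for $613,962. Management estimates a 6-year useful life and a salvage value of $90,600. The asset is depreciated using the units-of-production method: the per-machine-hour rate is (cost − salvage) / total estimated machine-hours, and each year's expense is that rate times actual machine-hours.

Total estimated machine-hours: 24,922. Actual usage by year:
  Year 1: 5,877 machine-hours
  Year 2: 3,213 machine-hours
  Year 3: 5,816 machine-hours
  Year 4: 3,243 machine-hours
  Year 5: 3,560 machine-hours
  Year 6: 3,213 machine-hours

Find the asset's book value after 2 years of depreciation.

Depreciable base = $613,962 − $90,600 = $523,362.
Rate = $523,362 / 24,922 machine-hours = $21 per machine-hour.
Year 1: 5,877 × $21 = $123,417. Book value $490,545.
Year 2: 3,213 × $21 = $67,473. Book value $423,072.

$423,072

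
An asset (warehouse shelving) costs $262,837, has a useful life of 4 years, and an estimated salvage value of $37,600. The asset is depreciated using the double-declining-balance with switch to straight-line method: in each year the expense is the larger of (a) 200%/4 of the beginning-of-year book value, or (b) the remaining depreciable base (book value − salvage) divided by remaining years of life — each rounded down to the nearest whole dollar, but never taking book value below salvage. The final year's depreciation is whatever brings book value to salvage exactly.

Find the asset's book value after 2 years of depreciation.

Depreciable base = $262,837 − $37,600 = $225,237.
Year 1: DB = ⌊$262,837 × 200%/4⌋ = $131,418; SL = ⌊$225,237/4⌋ = $56,309 → take DB $131,418. Book value $131,419.
Year 2: DB = ⌊$131,419 × 200%/4⌋ = $65,709; SL = ⌊$93,819/3⌋ = $31,273 → take DB $65,709. Book value $65,710.

$65,710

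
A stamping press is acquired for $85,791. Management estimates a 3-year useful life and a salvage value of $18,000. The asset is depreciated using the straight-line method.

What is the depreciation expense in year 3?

$22,597

Depreciable base = $85,791 − $18,000 = $67,791.
Annual expense = $67,791 / 3 = $22,597.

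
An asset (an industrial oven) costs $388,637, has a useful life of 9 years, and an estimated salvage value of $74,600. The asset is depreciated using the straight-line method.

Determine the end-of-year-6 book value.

Depreciable base = $388,637 − $74,600 = $314,037.
Annual expense = $314,037 / 9 = $34,893.
End of year 1: book value $353,744.
End of year 2: book value $318,851.
End of year 3: book value $283,958.
End of year 4: book value $249,065.
End of year 5: book value $214,172.
End of year 6: book value $179,279.

$179,279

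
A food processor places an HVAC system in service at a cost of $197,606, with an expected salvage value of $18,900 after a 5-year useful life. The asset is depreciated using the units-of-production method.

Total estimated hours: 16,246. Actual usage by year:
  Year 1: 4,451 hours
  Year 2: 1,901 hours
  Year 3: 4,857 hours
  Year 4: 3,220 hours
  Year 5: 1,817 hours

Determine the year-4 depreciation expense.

$35,420

Depreciable base = $197,606 − $18,900 = $178,706.
Rate = $178,706 / 16,246 hours = $11 per hour.
Year 1: 4,451 × $11 = $48,961. Book value $148,645.
Year 2: 1,901 × $11 = $20,911. Book value $127,734.
Year 3: 4,857 × $11 = $53,427. Book value $74,307.
Year 4: 3,220 × $11 = $35,420. Book value $38,887.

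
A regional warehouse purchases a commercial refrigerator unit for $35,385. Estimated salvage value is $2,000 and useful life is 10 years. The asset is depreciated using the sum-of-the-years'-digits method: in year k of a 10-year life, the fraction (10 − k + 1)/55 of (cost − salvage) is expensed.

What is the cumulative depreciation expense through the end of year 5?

$24,280

Depreciable base = $35,385 − $2,000 = $33,385.
Sum of the years' digits = 10+9+8+7+6+5+4+3+2+1 = 55.
Year 1: $33,385 × 10/55 = $6,070. Book value $29,315.
Year 2: $33,385 × 9/55 = $5,463. Book value $23,852.
Year 3: $33,385 × 8/55 = $4,856. Book value $18,996.
Year 4: $33,385 × 7/55 = $4,249. Book value $14,747.
Year 5: $33,385 × 6/55 = $3,642. Book value $11,105.
Accumulated through year 5 = $35,385 − $11,105 = $24,280.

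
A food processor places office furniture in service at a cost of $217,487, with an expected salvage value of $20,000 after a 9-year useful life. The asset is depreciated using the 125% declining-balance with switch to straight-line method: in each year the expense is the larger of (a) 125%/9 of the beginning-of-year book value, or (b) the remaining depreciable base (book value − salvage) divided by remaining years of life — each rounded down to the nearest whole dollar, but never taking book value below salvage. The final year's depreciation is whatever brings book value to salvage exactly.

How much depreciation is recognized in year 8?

$19,812

Depreciable base = $217,487 − $20,000 = $197,487.
Year 1: DB = ⌊$217,487 × 125%/9⌋ = $30,206; SL = ⌊$197,487/9⌋ = $21,943 → take DB $30,206. Book value $187,281.
Year 2: DB = ⌊$187,281 × 125%/9⌋ = $26,011; SL = ⌊$167,281/8⌋ = $20,910 → take DB $26,011. Book value $161,270.
Year 3: DB = ⌊$161,270 × 125%/9⌋ = $22,398; SL = ⌊$141,270/7⌋ = $20,181 → take DB $22,398. Book value $138,872.
Year 4: DB = ⌊$138,872 × 125%/9⌋ = $19,287; SL = ⌊$118,872/6⌋ = $19,812 → take SL $19,812. Book value $119,060.
Year 5: DB = ⌊$119,060 × 125%/9⌋ = $16,536; SL = ⌊$99,060/5⌋ = $19,812 → take SL $19,812. Book value $99,248.
Year 6: DB = ⌊$99,248 × 125%/9⌋ = $13,784; SL = ⌊$79,248/4⌋ = $19,812 → take SL $19,812. Book value $79,436.
Year 7: DB = ⌊$79,436 × 125%/9⌋ = $11,032; SL = ⌊$59,436/3⌋ = $19,812 → take SL $19,812. Book value $59,624.
Year 8: DB = ⌊$59,624 × 125%/9⌋ = $8,281; SL = ⌊$39,624/2⌋ = $19,812 → take SL $19,812. Book value $39,812.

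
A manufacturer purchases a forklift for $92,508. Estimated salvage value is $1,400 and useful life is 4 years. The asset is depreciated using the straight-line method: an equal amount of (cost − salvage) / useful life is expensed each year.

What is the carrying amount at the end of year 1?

$69,731

Depreciable base = $92,508 − $1,400 = $91,108.
Annual expense = $91,108 / 4 = $22,777.
End of year 1: book value $69,731.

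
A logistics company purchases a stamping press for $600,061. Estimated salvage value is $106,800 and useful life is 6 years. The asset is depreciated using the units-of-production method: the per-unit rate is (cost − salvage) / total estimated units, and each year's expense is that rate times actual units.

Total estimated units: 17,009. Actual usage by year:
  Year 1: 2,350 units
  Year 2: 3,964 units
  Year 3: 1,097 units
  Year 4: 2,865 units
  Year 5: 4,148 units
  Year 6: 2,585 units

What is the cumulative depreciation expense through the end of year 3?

$214,919

Depreciable base = $600,061 − $106,800 = $493,261.
Rate = $493,261 / 17,009 units = $29 per unit.
Year 1: 2,350 × $29 = $68,150. Book value $531,911.
Year 2: 3,964 × $29 = $114,956. Book value $416,955.
Year 3: 1,097 × $29 = $31,813. Book value $385,142.
Accumulated through year 3 = $600,061 − $385,142 = $214,919.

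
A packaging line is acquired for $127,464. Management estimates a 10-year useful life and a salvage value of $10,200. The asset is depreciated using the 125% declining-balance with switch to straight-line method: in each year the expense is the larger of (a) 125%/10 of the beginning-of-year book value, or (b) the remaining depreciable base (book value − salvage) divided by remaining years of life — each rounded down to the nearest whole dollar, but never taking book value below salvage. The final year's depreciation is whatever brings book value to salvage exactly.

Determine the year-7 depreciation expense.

$10,742

Depreciable base = $127,464 − $10,200 = $117,264.
Year 1: DB = ⌊$127,464 × 125%/10⌋ = $15,933; SL = ⌊$117,264/10⌋ = $11,726 → take DB $15,933. Book value $111,531.
Year 2: DB = ⌊$111,531 × 125%/10⌋ = $13,941; SL = ⌊$101,331/9⌋ = $11,259 → take DB $13,941. Book value $97,590.
Year 3: DB = ⌊$97,590 × 125%/10⌋ = $12,198; SL = ⌊$87,390/8⌋ = $10,923 → take DB $12,198. Book value $85,392.
Year 4: DB = ⌊$85,392 × 125%/10⌋ = $10,674; SL = ⌊$75,192/7⌋ = $10,741 → take SL $10,741. Book value $74,651.
Year 5: DB = ⌊$74,651 × 125%/10⌋ = $9,331; SL = ⌊$64,451/6⌋ = $10,741 → take SL $10,741. Book value $63,910.
Year 6: DB = ⌊$63,910 × 125%/10⌋ = $7,988; SL = ⌊$53,710/5⌋ = $10,742 → take SL $10,742. Book value $53,168.
Year 7: DB = ⌊$53,168 × 125%/10⌋ = $6,646; SL = ⌊$42,968/4⌋ = $10,742 → take SL $10,742. Book value $42,426.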